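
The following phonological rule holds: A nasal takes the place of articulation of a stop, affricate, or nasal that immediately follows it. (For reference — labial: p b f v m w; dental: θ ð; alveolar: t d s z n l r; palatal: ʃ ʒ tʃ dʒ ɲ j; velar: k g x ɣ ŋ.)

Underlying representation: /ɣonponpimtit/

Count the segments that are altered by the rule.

/n/ before /p/ (labial) → [m]
/n/ before /p/ (labial) → [m]
/m/ before /t/ (alveolar) → [n]
3 segments change.

3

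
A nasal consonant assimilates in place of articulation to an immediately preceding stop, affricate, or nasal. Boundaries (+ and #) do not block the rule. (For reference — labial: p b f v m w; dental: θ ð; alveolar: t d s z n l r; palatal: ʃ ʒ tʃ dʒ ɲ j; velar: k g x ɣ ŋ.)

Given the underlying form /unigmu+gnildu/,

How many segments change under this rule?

2

/m/ after /g/ (velar) → [ŋ]
/n/ after /g/ (velar) → [ŋ]
2 segments change.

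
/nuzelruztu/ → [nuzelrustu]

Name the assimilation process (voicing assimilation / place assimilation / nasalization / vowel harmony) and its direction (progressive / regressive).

voicing assimilation, regressive

/z/→[s].
Each target copies a feature from the following segment, so the direction is regressive.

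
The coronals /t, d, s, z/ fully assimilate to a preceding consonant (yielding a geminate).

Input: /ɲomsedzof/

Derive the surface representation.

[ɲommeddof]

/s/ after /m/ → [m] (total assimilation)
/z/ after /d/ → [d] (total assimilation)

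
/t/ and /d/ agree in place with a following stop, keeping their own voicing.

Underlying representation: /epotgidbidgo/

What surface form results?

/t/ before /g/ (velar) → [k]
/d/ before /b/ (labial) → [b]
/d/ before /g/ (velar) → [g]

[epokgibbiggo]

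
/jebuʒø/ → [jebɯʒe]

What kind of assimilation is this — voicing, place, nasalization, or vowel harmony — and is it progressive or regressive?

/u/→[ɯ] /ø/→[e].
Vowels agree with the first vowel, so the harmony is progressive.

vowel harmony, progressive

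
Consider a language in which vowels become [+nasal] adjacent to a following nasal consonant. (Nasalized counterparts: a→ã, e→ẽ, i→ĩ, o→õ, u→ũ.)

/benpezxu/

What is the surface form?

[bẽnpezxu]

/e/ before nasal /n/ → [ẽ]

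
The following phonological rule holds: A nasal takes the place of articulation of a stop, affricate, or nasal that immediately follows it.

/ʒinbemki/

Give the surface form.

/n/ before /b/ (labial) → [m]
/m/ before /k/ (velar) → [ŋ]

[ʒimbeŋki]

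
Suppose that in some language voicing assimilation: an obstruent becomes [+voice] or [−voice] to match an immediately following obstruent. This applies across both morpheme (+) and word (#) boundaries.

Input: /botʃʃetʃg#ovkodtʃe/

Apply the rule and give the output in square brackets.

[botʃʃedʒg#ofkottʃe]

/tʃ/ before /g/ (voiced) → [dʒ]
/v/ before /k/ (voiceless) → [f]
/d/ before /tʃ/ (voiceless) → [t]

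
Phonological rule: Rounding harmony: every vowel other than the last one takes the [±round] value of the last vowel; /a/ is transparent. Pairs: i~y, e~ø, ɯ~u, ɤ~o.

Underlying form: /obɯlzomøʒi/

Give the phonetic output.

/o/ harmonizes with /i/ ([-round]) → [ɤ]
/o/ harmonizes with /i/ ([-round]) → [ɤ]
/ø/ harmonizes with /i/ ([-round]) → [e]

[ɤbɯlzɤmeʒi]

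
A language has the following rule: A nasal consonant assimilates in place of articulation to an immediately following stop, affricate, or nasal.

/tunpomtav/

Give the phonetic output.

/n/ before /p/ (labial) → [m]
/m/ before /t/ (alveolar) → [n]

[tumpontav]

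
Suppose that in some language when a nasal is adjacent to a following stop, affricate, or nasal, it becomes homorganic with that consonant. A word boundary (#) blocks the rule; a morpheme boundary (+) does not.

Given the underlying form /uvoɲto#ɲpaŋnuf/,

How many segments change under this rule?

/ɲ/ before /t/ (alveolar) → [n]
/ɲ/ before /p/ (labial) → [m]
/ŋ/ before /n/ (alveolar) → [n]
3 segments change.

3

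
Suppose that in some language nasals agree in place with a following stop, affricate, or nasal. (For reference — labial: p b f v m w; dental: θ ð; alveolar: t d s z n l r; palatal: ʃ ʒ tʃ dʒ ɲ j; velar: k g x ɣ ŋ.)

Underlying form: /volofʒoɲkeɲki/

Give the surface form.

/ɲ/ before /k/ (velar) → [ŋ]
/ɲ/ before /k/ (velar) → [ŋ]

[volofʒoŋkeŋki]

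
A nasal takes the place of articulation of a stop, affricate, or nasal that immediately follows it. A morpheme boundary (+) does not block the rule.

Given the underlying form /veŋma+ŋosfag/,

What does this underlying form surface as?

[vemma+ŋosfag]

/ŋ/ before /m/ (labial) → [m]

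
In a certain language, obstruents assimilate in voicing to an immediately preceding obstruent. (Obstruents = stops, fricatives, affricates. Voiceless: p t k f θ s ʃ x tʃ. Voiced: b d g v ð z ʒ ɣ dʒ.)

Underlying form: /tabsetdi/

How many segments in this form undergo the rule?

/s/ after /b/ (voiced) → [z]
/d/ after /t/ (voiceless) → [t]
2 segments change.

2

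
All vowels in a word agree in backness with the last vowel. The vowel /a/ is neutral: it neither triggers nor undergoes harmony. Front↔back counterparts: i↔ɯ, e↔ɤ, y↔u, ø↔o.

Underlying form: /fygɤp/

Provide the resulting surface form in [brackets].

[fugɤp]

/y/ harmonizes with /ɤ/ ([+back]) → [u]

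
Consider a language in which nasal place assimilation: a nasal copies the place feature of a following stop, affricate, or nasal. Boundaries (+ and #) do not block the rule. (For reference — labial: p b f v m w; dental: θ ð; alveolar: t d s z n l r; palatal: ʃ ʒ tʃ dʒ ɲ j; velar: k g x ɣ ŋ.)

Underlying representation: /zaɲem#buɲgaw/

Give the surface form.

/ɲ/ before /g/ (velar) → [ŋ]

[zaɲem#buŋgaw]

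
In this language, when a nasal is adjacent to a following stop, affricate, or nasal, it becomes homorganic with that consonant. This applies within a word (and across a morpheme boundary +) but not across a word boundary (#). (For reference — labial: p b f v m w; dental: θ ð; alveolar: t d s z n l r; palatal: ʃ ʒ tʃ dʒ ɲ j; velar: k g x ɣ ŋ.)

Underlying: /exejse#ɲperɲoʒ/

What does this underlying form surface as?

[exejse#mperɲoʒ]

/ɲ/ before /p/ (labial) → [m]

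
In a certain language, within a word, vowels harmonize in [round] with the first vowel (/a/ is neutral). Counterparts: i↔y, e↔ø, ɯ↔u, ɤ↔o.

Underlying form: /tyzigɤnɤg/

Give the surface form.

/i/ harmonizes with /y/ ([+round]) → [y]
/ɤ/ harmonizes with /y/ ([+round]) → [o]
/ɤ/ harmonizes with /y/ ([+round]) → [o]

[tyzygonog]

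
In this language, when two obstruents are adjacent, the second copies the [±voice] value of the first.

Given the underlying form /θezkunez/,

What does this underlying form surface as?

[θezgunez]

/k/ after /z/ (voiced) → [g]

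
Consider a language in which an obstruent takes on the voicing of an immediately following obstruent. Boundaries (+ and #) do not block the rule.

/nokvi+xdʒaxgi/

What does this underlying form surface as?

[nogvi+ɣdʒaɣgi]

/k/ before /v/ (voiced) → [g]
/x/ before /dʒ/ (voiced) → [ɣ]
/x/ before /g/ (voiced) → [ɣ]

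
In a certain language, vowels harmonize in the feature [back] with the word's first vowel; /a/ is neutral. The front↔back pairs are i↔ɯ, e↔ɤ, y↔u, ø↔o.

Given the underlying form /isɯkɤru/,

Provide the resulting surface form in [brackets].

[isikery]

/ɯ/ harmonizes with /i/ ([-back]) → [i]
/ɤ/ harmonizes with /i/ ([-back]) → [e]
/u/ harmonizes with /i/ ([-back]) → [y]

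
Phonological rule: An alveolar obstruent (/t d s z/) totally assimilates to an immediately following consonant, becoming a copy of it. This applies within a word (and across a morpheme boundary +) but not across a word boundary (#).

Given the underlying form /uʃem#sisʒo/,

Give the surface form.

[uʃem#siʒʒo]

/s/ before /ʒ/ → [ʒ] (total assimilation)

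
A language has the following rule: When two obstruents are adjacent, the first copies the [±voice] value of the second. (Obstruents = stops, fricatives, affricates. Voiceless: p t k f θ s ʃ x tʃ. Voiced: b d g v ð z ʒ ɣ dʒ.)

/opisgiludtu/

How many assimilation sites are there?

2

/s/ before /g/ (voiced) → [z]
/d/ before /t/ (voiceless) → [t]
2 segments change.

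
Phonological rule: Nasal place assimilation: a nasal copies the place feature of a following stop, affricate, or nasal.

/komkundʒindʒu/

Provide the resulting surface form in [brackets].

[koŋkuɲdʒiɲdʒu]

/m/ before /k/ (velar) → [ŋ]
/n/ before /dʒ/ (palatal) → [ɲ]
/n/ before /dʒ/ (palatal) → [ɲ]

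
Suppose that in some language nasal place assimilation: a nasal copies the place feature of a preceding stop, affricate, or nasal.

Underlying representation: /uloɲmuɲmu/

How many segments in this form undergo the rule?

/m/ after /ɲ/ (palatal) → [ɲ]
/m/ after /ɲ/ (palatal) → [ɲ]
2 segments change.

2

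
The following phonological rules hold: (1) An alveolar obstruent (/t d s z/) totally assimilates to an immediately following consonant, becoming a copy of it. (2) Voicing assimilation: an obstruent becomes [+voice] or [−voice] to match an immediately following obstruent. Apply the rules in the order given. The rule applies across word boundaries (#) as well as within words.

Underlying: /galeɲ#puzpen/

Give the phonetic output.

[galeɲ#puppen]

Rule 1: /z/ before /p/ → [p] (total assimilation)
After rule 1: galeɲ#puppen
Rule 2: no segment meets the rule's conditions; no change.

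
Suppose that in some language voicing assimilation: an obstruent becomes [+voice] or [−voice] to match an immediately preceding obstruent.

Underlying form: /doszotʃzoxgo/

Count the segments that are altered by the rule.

3

/z/ after /s/ (voiceless) → [s]
/z/ after /tʃ/ (voiceless) → [s]
/g/ after /x/ (voiceless) → [k]
3 segments change.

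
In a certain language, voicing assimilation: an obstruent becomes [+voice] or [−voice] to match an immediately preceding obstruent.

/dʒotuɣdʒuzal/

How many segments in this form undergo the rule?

No segment meets the rule's conditions.

0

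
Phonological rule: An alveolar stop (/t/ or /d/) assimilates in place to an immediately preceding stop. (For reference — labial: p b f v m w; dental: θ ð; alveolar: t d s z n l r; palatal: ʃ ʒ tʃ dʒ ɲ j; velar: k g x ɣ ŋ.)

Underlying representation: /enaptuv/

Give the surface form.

[enappuv]

/t/ after /p/ (labial) → [p]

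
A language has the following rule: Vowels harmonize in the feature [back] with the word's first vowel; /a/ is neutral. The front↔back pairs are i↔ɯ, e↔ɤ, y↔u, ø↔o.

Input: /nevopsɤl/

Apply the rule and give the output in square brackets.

[nevøpsel]

/o/ harmonizes with /e/ ([-back]) → [ø]
/ɤ/ harmonizes with /e/ ([-back]) → [e]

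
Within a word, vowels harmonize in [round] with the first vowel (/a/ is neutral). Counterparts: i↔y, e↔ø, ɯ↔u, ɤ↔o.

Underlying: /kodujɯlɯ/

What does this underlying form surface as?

/ɯ/ harmonizes with /o/ ([+round]) → [u]
/ɯ/ harmonizes with /o/ ([+round]) → [u]

[kodujulu]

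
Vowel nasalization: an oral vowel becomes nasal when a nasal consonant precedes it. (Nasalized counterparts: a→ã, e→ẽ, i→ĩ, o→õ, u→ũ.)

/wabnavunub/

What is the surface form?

[wabnãvunũb]

/a/ after nasal /n/ → [ã]
/u/ after nasal /n/ → [ũ]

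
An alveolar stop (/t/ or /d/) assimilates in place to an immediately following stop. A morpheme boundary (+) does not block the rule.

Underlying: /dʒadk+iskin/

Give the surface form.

[dʒagk+iskin]

/d/ before /k/ (velar) → [g]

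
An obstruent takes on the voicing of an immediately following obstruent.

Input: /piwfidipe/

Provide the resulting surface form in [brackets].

no segment meets the rule's conditions; no change.

[piwfidipe]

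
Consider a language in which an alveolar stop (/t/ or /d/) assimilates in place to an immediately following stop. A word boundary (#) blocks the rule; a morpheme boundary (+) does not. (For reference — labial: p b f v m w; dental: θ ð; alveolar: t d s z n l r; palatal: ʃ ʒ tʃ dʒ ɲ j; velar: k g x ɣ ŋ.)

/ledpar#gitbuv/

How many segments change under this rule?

2

/d/ before /p/ (labial) → [b]
/t/ before /b/ (labial) → [p]
2 segments change.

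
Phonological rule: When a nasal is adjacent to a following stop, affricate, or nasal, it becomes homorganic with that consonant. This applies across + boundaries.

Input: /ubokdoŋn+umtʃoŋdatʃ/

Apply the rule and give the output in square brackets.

[ubokdonn+uɲtʃondatʃ]

/ŋ/ before /n/ (alveolar) → [n]
/m/ before /tʃ/ (palatal) → [ɲ]
/ŋ/ before /d/ (alveolar) → [n]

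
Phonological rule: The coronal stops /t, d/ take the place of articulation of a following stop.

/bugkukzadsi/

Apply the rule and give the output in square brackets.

no segment meets the rule's conditions; no change.

[bugkukzadsi]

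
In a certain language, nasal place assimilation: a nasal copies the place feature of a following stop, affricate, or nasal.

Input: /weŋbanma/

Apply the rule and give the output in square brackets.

/ŋ/ before /b/ (labial) → [m]
/n/ before /m/ (labial) → [m]

[wembamma]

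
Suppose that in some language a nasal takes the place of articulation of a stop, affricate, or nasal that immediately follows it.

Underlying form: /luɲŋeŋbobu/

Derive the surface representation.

/ɲ/ before /ŋ/ (velar) → [ŋ]
/ŋ/ before /b/ (labial) → [m]

[luŋŋembobu]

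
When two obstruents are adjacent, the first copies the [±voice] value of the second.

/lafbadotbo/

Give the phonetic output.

/f/ before /b/ (voiced) → [v]
/t/ before /b/ (voiced) → [d]

[lavbadodbo]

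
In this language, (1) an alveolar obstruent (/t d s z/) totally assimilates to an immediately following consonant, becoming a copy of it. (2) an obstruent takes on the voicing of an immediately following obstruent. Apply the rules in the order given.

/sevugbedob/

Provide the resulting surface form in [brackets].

Rule 1: no segment meets the rule's conditions; no change.
After rule 1: sevugbedob
Rule 2: no segment meets the rule's conditions; no change.

[sevugbedob]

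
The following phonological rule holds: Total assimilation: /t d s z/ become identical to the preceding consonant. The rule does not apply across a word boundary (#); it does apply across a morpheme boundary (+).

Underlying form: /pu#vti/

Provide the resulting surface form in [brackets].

[pu#vvi]

/t/ after /v/ → [v] (total assimilation)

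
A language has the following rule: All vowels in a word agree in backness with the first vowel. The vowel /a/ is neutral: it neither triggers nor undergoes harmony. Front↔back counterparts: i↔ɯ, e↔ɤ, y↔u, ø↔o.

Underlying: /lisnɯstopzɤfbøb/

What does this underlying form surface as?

[lisnistøpzefbøb]

/ɯ/ harmonizes with /i/ ([-back]) → [i]
/o/ harmonizes with /i/ ([-back]) → [ø]
/ɤ/ harmonizes with /i/ ([-back]) → [e]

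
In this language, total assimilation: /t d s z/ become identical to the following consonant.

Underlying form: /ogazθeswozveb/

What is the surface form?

[ogaθθewwovveb]

/z/ before /θ/ → [θ] (total assimilation)
/s/ before /w/ → [w] (total assimilation)
/z/ before /v/ → [v] (total assimilation)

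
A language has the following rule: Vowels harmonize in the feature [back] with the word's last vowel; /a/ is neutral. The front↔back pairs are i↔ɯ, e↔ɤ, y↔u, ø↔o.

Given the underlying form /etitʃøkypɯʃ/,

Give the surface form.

/e/ harmonizes with /ɯ/ ([+back]) → [ɤ]
/i/ harmonizes with /ɯ/ ([+back]) → [ɯ]
/ø/ harmonizes with /ɯ/ ([+back]) → [o]
/y/ harmonizes with /ɯ/ ([+back]) → [u]

[ɤtɯtʃokupɯʃ]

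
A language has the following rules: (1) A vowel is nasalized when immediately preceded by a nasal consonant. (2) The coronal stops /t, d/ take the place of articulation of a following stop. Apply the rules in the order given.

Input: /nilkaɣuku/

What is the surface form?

[nĩlkaɣuku]

Rule 1: /i/ after nasal /n/ → [ĩ]
After rule 1: nĩlkaɣuku
Rule 2: no segment meets the rule's conditions; no change.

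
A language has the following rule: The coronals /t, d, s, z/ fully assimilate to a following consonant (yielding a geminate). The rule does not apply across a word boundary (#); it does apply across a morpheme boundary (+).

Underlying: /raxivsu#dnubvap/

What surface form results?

[raxivsu#nnubvap]

/d/ before /n/ → [n] (total assimilation)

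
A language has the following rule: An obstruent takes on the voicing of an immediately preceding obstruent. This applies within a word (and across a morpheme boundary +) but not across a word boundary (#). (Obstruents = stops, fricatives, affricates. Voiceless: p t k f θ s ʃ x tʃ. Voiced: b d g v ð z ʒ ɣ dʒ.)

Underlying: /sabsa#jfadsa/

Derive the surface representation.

/s/ after /b/ (voiced) → [z]
/s/ after /d/ (voiced) → [z]

[sabza#jfadza]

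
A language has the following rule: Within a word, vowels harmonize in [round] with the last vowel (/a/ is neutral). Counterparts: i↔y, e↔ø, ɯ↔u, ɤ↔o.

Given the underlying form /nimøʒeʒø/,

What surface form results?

[nymøʒøʒø]

/i/ harmonizes with /ø/ ([+round]) → [y]
/e/ harmonizes with /ø/ ([+round]) → [ø]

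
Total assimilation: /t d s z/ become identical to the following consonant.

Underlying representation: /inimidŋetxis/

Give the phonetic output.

/d/ before /ŋ/ → [ŋ] (total assimilation)
/t/ before /x/ → [x] (total assimilation)

[inimiŋŋexxis]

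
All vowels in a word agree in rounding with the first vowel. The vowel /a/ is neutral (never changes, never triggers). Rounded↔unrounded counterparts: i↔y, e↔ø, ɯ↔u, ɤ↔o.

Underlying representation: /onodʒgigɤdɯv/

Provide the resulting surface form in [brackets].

/i/ harmonizes with /o/ ([+round]) → [y]
/ɤ/ harmonizes with /o/ ([+round]) → [o]
/ɯ/ harmonizes with /o/ ([+round]) → [u]

[onodʒgygoduv]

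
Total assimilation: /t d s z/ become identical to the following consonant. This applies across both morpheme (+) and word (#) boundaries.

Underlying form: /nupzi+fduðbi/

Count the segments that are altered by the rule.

No segment meets the rule's conditions.

0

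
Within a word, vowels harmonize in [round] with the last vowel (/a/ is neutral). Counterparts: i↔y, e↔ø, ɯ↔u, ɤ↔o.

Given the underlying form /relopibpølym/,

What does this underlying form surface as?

[rølopybpølym]

/e/ harmonizes with /y/ ([+round]) → [ø]
/i/ harmonizes with /y/ ([+round]) → [y]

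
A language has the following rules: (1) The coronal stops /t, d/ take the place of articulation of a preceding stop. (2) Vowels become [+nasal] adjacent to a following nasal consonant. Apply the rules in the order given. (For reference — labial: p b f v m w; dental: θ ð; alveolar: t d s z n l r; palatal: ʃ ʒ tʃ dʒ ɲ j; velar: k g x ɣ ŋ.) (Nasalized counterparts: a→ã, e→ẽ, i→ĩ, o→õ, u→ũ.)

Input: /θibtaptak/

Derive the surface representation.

[θibpappak]

Rule 1: /t/ after /b/ (labial) → [p]
Rule 1: /t/ after /p/ (labial) → [p]
After rule 1: θibpappak
Rule 2: no segment meets the rule's conditions; no change.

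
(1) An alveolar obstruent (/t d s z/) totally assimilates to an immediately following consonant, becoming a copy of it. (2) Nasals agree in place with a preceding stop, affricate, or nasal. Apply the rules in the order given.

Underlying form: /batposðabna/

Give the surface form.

Rule 1: /t/ before /p/ → [p] (total assimilation)
Rule 1: /s/ before /ð/ → [ð] (total assimilation)
After rule 1: bappoððabna
Rule 2: /n/ after /b/ (labial) → [m]

[bappoððabma]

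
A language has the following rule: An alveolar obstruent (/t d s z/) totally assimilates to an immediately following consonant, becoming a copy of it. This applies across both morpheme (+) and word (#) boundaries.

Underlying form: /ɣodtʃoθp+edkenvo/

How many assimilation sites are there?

/d/ before /tʃ/ → [tʃ] (total assimilation)
/d/ before /k/ → [k] (total assimilation)
2 segments change.

2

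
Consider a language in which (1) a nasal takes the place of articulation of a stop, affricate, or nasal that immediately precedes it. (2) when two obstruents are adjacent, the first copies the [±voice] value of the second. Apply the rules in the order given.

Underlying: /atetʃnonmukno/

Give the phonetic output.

Rule 1: /n/ after /tʃ/ (palatal) → [ɲ]
Rule 1: /m/ after /n/ (alveolar) → [n]
Rule 1: /n/ after /k/ (velar) → [ŋ]
After rule 1: atetʃɲonnukŋo
Rule 2: no segment meets the rule's conditions; no change.

[atetʃɲonnukŋo]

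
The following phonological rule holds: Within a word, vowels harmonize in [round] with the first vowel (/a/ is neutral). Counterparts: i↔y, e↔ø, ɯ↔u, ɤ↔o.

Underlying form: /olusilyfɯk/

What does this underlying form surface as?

[olusylyfuk]

/i/ harmonizes with /o/ ([+round]) → [y]
/ɯ/ harmonizes with /o/ ([+round]) → [u]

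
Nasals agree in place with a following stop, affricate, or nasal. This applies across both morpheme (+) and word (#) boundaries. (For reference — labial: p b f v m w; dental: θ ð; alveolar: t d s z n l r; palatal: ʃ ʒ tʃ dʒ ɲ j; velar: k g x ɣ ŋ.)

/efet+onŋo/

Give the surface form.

[efet+oŋŋo]

/n/ before /ŋ/ (velar) → [ŋ]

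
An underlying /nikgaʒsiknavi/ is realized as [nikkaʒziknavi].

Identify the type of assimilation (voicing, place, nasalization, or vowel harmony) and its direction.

voicing assimilation, progressive

/g/→[k] /s/→[z].
Each target copies a feature from the preceding segment, so the direction is progressive.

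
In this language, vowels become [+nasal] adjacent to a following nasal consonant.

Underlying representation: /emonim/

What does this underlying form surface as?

/e/ before nasal /m/ → [ẽ]
/o/ before nasal /n/ → [õ]
/i/ before nasal /m/ → [ĩ]

[ẽmõnĩm]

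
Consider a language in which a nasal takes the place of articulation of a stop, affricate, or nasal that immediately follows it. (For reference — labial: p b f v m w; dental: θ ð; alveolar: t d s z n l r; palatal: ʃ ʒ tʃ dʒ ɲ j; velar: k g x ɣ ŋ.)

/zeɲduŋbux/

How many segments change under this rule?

/ɲ/ before /d/ (alveolar) → [n]
/ŋ/ before /b/ (labial) → [m]
2 segments change.

2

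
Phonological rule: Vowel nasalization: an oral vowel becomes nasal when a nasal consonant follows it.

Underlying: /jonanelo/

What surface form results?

/o/ before nasal /n/ → [õ]
/a/ before nasal /n/ → [ã]

[jõnãnelo]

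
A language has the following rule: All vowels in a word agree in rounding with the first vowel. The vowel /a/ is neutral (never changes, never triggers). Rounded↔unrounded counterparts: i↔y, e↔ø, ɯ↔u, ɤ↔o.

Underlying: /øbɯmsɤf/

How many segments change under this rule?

2

/ɯ/ harmonizes with /ø/ ([+round]) → [u]
/ɤ/ harmonizes with /ø/ ([+round]) → [o]
2 segments change.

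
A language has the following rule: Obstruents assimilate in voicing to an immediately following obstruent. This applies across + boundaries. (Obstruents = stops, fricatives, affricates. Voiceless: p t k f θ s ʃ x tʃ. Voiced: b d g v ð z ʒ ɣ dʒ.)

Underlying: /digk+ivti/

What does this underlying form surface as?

[dikk+ifti]

/g/ before /k/ (voiceless) → [k]
/v/ before /t/ (voiceless) → [f]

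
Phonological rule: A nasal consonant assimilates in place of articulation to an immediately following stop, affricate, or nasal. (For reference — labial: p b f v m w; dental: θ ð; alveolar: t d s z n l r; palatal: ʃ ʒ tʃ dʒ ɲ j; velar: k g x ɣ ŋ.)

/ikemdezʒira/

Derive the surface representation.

[ikendezʒira]

/m/ before /d/ (alveolar) → [n]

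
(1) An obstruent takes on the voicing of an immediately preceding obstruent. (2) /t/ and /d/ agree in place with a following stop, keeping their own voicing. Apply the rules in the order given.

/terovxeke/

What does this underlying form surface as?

Rule 1: /x/ after /v/ (voiced) → [ɣ]
After rule 1: terovɣeke
Rule 2: no segment meets the rule's conditions; no change.

[terovɣeke]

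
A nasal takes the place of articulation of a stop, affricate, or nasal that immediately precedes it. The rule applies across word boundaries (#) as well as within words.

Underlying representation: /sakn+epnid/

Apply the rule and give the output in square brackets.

/n/ after /k/ (velar) → [ŋ]
/n/ after /p/ (labial) → [m]

[sakŋ+epmid]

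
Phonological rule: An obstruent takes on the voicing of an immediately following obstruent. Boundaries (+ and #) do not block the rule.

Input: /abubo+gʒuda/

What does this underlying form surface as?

no segment meets the rule's conditions; no change.

[abubo+gʒuda]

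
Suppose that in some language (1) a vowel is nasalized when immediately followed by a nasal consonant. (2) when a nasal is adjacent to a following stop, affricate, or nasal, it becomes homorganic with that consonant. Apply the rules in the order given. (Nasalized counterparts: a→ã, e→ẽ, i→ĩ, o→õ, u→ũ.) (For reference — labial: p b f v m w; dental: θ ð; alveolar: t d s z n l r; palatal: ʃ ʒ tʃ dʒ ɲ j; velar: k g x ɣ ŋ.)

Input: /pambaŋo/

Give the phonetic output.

Rule 1: /a/ before nasal /m/ → [ã]
Rule 1: /a/ before nasal /ŋ/ → [ã]
After rule 1: pãmbãŋo
Rule 2: no segment meets the rule's conditions; no change.

[pãmbãŋo]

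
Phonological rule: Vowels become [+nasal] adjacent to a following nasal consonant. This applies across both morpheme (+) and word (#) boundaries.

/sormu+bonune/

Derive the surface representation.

[sormu+bõnũne]

/o/ before nasal /n/ → [õ]
/u/ before nasal /n/ → [ũ]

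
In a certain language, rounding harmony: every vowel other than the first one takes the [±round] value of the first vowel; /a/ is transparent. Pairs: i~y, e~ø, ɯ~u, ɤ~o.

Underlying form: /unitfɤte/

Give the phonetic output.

[unytfotø]

/i/ harmonizes with /u/ ([+round]) → [y]
/ɤ/ harmonizes with /u/ ([+round]) → [o]
/e/ harmonizes with /u/ ([+round]) → [ø]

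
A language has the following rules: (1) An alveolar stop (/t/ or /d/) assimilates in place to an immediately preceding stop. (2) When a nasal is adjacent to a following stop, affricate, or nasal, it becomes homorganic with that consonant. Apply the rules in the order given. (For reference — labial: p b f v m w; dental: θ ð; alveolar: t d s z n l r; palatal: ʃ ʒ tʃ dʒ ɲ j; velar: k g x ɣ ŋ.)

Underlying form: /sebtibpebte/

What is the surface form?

[sebpibpebpe]

Rule 1: /t/ after /b/ (labial) → [p]
Rule 1: /t/ after /b/ (labial) → [p]
After rule 1: sebpibpebpe
Rule 2: no segment meets the rule's conditions; no change.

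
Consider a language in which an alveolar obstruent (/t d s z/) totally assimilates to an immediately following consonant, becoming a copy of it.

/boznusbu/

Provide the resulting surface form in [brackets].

[bonnubbu]

/z/ before /n/ → [n] (total assimilation)
/s/ before /b/ → [b] (total assimilation)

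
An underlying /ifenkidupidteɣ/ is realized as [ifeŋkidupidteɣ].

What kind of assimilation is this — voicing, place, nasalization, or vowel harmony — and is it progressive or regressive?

place assimilation, regressive

/n/→[ŋ].
Each target copies a feature from the following segment, so the direction is regressive.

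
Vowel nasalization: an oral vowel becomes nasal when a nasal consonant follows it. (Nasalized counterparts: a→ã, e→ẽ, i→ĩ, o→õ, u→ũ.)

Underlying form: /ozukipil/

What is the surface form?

no segment meets the rule's conditions; no change.

[ozukipil]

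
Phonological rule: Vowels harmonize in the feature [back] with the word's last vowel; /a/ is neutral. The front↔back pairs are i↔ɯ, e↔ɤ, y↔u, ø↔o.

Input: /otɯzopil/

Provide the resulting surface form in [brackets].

/o/ harmonizes with /i/ ([-back]) → [ø]
/ɯ/ harmonizes with /i/ ([-back]) → [i]
/o/ harmonizes with /i/ ([-back]) → [ø]

[øtizøpil]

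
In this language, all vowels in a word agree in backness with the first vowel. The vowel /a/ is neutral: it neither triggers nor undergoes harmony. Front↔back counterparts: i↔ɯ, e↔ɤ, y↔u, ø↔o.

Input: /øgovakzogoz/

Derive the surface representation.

[øgøvakzøgøz]

/o/ harmonizes with /ø/ ([-back]) → [ø]
/o/ harmonizes with /ø/ ([-back]) → [ø]
/o/ harmonizes with /ø/ ([-back]) → [ø]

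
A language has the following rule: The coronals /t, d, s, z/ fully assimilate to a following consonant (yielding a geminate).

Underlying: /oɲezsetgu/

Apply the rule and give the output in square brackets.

[oɲesseggu]

/z/ before /s/ → [s] (total assimilation)
/t/ before /g/ → [g] (total assimilation)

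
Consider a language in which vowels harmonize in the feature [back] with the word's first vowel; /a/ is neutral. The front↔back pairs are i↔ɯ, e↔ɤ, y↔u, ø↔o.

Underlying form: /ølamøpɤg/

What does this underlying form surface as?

[ølamøpeg]

/ɤ/ harmonizes with /ø/ ([-back]) → [e]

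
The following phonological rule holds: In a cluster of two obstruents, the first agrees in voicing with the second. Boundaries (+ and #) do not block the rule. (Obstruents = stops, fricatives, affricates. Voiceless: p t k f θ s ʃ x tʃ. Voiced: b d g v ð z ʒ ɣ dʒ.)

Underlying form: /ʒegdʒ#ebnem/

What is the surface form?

no segment meets the rule's conditions; no change.

[ʒegdʒ#ebnem]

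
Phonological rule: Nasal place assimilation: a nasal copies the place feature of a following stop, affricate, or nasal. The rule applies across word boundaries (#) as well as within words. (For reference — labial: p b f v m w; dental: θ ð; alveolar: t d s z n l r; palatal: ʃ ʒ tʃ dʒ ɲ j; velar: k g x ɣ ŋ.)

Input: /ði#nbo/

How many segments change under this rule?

/n/ before /b/ (labial) → [m]
1 segment changes.

1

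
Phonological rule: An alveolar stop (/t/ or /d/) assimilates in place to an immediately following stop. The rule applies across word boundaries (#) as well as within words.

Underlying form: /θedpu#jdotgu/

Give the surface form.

/d/ before /p/ (labial) → [b]
/t/ before /g/ (velar) → [k]

[θebpu#jdokgu]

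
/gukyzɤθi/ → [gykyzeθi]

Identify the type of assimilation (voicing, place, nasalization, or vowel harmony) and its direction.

vowel harmony, regressive

/u/→[y] /ɤ/→[e].
Vowels agree with the last vowel, so the harmony is regressive.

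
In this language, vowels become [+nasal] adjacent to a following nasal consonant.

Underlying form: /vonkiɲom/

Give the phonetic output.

/o/ before nasal /n/ → [õ]
/i/ before nasal /ɲ/ → [ĩ]
/o/ before nasal /m/ → [õ]

[võnkĩɲõm]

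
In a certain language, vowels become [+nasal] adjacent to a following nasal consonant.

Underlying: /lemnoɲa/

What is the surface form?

/e/ before nasal /m/ → [ẽ]
/o/ before nasal /ɲ/ → [õ]

[lẽmnõɲa]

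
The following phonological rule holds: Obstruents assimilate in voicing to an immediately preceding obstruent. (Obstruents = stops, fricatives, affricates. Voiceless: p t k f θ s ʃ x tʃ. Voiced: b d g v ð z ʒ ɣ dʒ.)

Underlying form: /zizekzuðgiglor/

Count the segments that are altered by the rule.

/z/ after /k/ (voiceless) → [s]
1 segment changes.

1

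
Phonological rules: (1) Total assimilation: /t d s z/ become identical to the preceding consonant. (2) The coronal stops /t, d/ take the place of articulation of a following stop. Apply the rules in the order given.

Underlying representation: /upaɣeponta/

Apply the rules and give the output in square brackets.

[upaɣeponna]

Rule 1: /t/ after /n/ → [n] (total assimilation)
After rule 1: upaɣeponna
Rule 2: no segment meets the rule's conditions; no change.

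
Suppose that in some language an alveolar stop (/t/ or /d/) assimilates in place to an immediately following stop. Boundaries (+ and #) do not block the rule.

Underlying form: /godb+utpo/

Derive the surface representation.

/d/ before /b/ (labial) → [b]
/t/ before /p/ (labial) → [p]

[gobb+uppo]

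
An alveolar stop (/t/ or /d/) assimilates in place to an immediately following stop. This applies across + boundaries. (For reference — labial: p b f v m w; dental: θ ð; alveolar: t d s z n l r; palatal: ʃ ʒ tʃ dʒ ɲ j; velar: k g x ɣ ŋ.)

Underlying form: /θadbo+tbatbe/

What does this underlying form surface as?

[θabbo+pbapbe]

/d/ before /b/ (labial) → [b]
/t/ before /b/ (labial) → [p]
/t/ before /b/ (labial) → [p]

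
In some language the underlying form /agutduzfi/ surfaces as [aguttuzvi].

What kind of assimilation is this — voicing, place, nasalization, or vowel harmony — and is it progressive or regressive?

/d/→[t] /f/→[v].
Each target copies a feature from the preceding segment, so the direction is progressive.

voicing assimilation, progressive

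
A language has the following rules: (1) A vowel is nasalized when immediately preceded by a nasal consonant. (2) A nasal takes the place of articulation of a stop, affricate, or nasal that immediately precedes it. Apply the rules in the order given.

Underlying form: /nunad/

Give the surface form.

Rule 1: /u/ after nasal /n/ → [ũ]
Rule 1: /a/ after nasal /n/ → [ã]
After rule 1: nũnãd
Rule 2: no segment meets the rule's conditions; no change.

[nũnãd]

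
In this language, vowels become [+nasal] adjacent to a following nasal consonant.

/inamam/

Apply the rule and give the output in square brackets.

/i/ before nasal /n/ → [ĩ]
/a/ before nasal /m/ → [ã]
/a/ before nasal /m/ → [ã]

[ĩnãmãm]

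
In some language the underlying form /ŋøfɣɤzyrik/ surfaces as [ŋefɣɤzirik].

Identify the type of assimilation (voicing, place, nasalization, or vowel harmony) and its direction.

vowel harmony, regressive

/ø/→[e] /y/→[i].
Vowels agree with the last vowel, so the harmony is regressive.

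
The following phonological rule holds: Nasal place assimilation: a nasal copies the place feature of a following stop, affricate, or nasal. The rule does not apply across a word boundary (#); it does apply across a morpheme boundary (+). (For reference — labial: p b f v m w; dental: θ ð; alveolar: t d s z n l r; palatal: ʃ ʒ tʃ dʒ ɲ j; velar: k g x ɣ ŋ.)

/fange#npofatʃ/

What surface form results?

/n/ before /g/ (velar) → [ŋ]
/n/ before /p/ (labial) → [m]

[faŋge#mpofatʃ]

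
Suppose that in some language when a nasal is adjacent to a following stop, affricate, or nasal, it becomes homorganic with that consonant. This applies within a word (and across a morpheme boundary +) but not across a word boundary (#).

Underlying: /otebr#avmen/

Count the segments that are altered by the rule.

No segment meets the rule's conditions.

0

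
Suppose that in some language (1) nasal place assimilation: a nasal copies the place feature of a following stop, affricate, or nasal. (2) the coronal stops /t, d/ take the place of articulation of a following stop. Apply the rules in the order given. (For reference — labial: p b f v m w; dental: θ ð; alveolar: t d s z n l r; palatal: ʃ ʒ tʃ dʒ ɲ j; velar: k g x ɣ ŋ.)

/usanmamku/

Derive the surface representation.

[usammaŋku]

Rule 1: /n/ before /m/ (labial) → [m]
Rule 1: /m/ before /k/ (velar) → [ŋ]
After rule 1: usammaŋku
Rule 2: no segment meets the rule's conditions; no change.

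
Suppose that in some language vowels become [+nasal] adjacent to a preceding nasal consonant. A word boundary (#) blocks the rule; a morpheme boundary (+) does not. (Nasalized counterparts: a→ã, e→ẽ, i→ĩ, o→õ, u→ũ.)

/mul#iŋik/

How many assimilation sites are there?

2

/u/ after nasal /m/ → [ũ]
/i/ after nasal /ŋ/ → [ĩ]
2 segments change.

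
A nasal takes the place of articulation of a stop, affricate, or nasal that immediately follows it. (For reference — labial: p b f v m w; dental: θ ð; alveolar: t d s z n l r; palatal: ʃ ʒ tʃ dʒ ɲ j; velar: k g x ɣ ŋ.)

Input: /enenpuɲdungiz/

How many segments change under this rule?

/n/ before /p/ (labial) → [m]
/ɲ/ before /d/ (alveolar) → [n]
/n/ before /g/ (velar) → [ŋ]
3 segments change.

3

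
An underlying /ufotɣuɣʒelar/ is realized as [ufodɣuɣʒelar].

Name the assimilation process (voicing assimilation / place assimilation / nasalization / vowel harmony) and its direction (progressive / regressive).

/t/→[d].
Each target copies a feature from the following segment, so the direction is regressive.

voicing assimilation, regressive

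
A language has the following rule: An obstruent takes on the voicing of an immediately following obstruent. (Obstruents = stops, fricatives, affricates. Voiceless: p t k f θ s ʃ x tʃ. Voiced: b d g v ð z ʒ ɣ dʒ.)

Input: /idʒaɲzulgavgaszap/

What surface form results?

/s/ before /z/ (voiced) → [z]

[idʒaɲzulgavgazzap]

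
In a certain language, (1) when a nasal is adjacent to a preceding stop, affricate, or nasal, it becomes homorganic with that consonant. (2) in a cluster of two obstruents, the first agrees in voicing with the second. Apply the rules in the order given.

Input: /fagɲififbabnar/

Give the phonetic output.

Rule 1: /ɲ/ after /g/ (velar) → [ŋ]
Rule 1: /n/ after /b/ (labial) → [m]
After rule 1: fagŋififbabmar
Rule 2: /f/ before /b/ (voiced) → [v]

[fagŋifivbabmar]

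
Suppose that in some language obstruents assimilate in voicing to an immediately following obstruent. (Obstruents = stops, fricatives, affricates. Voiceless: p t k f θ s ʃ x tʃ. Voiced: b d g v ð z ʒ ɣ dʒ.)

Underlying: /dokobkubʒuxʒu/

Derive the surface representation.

/b/ before /k/ (voiceless) → [p]
/x/ before /ʒ/ (voiced) → [ɣ]

[dokopkubʒuɣʒu]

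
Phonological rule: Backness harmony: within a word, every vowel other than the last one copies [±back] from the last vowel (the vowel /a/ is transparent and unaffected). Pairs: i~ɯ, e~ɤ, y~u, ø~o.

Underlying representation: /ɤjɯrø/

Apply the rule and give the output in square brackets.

[ejirø]

/ɤ/ harmonizes with /ø/ ([-back]) → [e]
/ɯ/ harmonizes with /ø/ ([-back]) → [i]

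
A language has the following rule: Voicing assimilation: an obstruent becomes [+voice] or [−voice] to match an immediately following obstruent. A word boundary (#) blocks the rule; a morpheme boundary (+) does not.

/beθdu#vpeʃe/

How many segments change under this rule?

2

/θ/ before /d/ (voiced) → [ð]
/v/ before /p/ (voiceless) → [f]
2 segments change.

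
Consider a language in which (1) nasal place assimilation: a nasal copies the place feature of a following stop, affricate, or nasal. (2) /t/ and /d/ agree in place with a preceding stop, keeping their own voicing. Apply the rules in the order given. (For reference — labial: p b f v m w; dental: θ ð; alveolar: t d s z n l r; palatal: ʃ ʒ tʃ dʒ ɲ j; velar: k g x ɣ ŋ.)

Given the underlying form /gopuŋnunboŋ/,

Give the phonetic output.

Rule 1: /ŋ/ before /n/ (alveolar) → [n]
Rule 1: /n/ before /b/ (labial) → [m]
After rule 1: gopunnumboŋ
Rule 2: no segment meets the rule's conditions; no change.

[gopunnumboŋ]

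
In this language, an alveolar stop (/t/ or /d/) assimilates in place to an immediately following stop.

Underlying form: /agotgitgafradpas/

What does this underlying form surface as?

[agokgikgafrabpas]

/t/ before /g/ (velar) → [k]
/t/ before /g/ (velar) → [k]
/d/ before /p/ (labial) → [b]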